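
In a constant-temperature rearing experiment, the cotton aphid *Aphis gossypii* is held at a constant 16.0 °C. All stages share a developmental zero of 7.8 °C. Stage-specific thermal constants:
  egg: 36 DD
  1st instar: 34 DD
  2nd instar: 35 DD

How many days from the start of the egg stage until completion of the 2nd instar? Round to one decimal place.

Daily accumulation at 16.0 °C = 16.0 − 7.8 = 8.2 DD/day.
Total K = 36 + 34 + 35 = 105 DD.
Total duration = 105 / 8.2 = 12.805 ≈ 12.8 days.

12.8 days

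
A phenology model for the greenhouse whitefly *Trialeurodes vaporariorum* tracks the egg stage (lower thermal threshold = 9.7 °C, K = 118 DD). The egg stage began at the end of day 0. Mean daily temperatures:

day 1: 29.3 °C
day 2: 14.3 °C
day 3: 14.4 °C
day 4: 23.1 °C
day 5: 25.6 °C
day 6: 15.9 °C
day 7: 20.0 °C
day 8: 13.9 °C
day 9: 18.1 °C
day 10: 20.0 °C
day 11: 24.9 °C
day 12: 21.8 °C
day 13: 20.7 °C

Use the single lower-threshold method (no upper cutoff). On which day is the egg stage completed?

day 12

Daily DD above 9.7 °C: 19.6, 4.6, 4.7, 13.4, 15.9, 6.2, 10.3, 4.2, 8.4, 10.3, 15.2, 12.1, 11.0.
Cumulative: 19.6, 24.2, 28.9, 42.3, 58.2, 64.4, 74.7, 78.9, 87.3, 97.6, 112.8, 124.9, 135.9.
The total first reaches 118 DD on day 12.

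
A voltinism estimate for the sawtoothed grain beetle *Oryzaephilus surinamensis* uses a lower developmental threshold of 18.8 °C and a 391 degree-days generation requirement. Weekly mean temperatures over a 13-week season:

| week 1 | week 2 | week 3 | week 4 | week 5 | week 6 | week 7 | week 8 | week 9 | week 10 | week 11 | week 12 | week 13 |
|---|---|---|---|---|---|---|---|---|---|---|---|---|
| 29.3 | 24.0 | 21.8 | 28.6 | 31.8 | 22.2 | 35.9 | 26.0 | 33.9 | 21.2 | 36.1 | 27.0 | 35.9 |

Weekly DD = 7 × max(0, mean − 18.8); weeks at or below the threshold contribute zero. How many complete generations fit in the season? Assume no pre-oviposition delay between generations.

2 generations

Weekly DD (7 × max(0, T̄ − 18.8)): 73.5, 36.4, 21.0, 68.6, 91.0, 23.8, 119.7, 50.4, 105.7, 16.8, 121.1, 57.4, 119.7.
Season total = 905.1 DD.
Complete generations = ⌊905.1 / 391⌋ = 2.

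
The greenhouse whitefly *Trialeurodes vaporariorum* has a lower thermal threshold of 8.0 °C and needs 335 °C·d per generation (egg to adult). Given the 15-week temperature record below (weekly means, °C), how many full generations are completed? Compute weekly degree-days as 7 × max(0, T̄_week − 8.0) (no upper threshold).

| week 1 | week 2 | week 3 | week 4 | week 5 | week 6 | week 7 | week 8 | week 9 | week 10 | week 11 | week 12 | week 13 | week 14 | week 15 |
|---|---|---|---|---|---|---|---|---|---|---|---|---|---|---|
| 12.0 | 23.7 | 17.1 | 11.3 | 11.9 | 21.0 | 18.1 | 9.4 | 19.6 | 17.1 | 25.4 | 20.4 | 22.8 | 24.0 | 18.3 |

Weekly DD (7 × max(0, T̄ − 8.0)): 28.0, 109.9, 63.7, 23.1, 27.3, 91.0, 70.7, 9.8, 81.2, 63.7, 121.8, 86.8, 103.6, 112.0, 72.1.
Season total = 1064.7 DD.
Complete generations = ⌊1064.7 / 335⌋ = 3.

3 generations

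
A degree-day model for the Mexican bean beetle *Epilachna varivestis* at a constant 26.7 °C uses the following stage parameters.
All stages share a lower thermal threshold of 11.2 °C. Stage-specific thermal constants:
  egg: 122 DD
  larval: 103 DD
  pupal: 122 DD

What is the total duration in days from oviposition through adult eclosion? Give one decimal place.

22.4 days

Daily accumulation at 26.7 °C = 26.7 − 11.2 = 15.5 DD/day.
Total K = 122 + 103 + 122 = 347 DD.
Total duration = 347 / 15.5 = 22.387 ≈ 22.4 days.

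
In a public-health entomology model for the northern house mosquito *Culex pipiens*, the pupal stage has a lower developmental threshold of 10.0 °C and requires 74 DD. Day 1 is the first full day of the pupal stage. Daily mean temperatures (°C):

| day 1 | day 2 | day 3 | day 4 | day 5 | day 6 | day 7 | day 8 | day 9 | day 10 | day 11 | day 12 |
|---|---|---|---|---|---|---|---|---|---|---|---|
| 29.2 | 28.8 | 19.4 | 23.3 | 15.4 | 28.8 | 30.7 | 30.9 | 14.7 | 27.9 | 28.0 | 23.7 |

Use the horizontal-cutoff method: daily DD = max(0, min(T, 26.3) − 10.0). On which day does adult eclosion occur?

day 6

Daily DD above 10.0 °C (capped at 16.3): 16.3, 16.3, 9.4, 13.3, 5.4, 16.3, 16.3, 16.3, 4.7, 16.3, 16.3, 13.7.
Cumulative: 16.3, 32.6, 42.0, 55.3, 60.7, 77.0, 93.3, 109.6, 114.3, 130.6, 146.9, 160.6.
The total first reaches 74 DD on day 6.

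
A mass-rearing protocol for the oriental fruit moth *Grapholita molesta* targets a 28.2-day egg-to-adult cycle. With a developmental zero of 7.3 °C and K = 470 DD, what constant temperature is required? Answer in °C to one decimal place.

24.0 °C

Required daily accumulation = 470 / 28.2 = 16.667 DD/day.
T = T_base + 16.667 = 7.3 + 16.667 = 23.967 ≈ 24.0 °C.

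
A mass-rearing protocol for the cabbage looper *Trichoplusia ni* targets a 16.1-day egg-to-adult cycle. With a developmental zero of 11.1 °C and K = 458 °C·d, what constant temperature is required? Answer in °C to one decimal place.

39.5 °C

Required daily accumulation = 458 / 16.1 = 28.447 DD/day.
T = T_base + 28.447 = 11.1 + 28.447 = 39.547 ≈ 39.5 °C.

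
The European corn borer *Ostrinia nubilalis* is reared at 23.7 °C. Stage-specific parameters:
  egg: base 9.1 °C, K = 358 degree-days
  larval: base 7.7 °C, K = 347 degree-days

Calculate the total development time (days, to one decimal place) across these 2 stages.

egg: 358 / (23.7 − 9.1) = 358 / 14.6 = 24.521 d.
larval: 347 / (23.7 − 7.7) = 347 / 16.0 = 21.688 d.
Sum = 46.208 ≈ 46.2 days.

46.2 days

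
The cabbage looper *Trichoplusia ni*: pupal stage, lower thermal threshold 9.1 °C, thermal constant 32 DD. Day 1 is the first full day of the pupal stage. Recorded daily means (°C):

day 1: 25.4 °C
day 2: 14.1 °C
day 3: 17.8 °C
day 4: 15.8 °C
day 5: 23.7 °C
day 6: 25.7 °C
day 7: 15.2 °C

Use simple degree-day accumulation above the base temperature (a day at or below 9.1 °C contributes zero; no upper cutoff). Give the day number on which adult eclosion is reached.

day 4

Daily DD above 9.1 °C: 16.3, 5.0, 8.7, 6.7, 14.6, 16.6, 6.1.
Cumulative: 16.3, 21.3, 30.0, 36.7, 51.3, 67.9, 74.0.
The total first reaches 32 DD on day 4.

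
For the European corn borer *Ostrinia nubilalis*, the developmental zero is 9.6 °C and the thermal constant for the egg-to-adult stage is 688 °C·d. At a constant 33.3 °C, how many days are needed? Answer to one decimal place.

29.0 days

Daily accumulation = 33.3 − 9.6 = 23.7 DD/day.
Duration = 688 / 23.7 = 29.030 ≈ 29.0 days.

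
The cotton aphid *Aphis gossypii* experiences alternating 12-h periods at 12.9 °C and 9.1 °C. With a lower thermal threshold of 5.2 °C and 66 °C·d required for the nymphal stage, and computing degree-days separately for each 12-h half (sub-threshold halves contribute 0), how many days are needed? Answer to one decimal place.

Day half: max(0, 12.9 − 5.2) × 0.5 = 7.7 × 0.5 = 3.85 DD.
Night half: max(0, 9.1 − 5.2) × 0.5 = 3.9 × 0.5 = 1.95 DD.
Per 24 h: 5.80 DD/day.
Duration = 66 / 5.80 = 11.379 ≈ 11.4 days.

11.4 days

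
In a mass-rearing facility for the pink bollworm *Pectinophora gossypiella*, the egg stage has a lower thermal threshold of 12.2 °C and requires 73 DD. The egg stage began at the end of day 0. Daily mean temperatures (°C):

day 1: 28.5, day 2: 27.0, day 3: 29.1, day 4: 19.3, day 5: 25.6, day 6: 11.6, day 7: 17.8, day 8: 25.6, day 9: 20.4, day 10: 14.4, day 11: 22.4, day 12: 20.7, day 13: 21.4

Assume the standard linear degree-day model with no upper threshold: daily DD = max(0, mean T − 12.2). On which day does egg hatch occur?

Daily DD above 12.2 °C: 16.3, 14.8, 16.9, 7.1, 13.4, 0.0, 5.6, 13.4, 8.2, 2.2, 10.2, 8.5, 9.2.
Cumulative: 16.3, 31.1, 48.0, 55.1, 68.5, 68.5, 74.1, 87.5, 95.7, 97.9, 108.1, 116.6, 125.8.
The total first reaches 73 DD on day 7.

day 7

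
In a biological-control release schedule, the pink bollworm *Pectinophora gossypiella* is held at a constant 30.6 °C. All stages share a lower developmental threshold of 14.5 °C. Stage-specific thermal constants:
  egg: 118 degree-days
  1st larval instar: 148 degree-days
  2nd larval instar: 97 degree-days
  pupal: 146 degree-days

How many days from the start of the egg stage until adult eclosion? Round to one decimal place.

Daily accumulation at 30.6 °C = 30.6 − 14.5 = 16.1 DD/day.
Total K = 118 + 148 + 97 + 146 = 509 DD.
Total duration = 509 / 16.1 = 31.615 ≈ 31.6 days.

31.6 days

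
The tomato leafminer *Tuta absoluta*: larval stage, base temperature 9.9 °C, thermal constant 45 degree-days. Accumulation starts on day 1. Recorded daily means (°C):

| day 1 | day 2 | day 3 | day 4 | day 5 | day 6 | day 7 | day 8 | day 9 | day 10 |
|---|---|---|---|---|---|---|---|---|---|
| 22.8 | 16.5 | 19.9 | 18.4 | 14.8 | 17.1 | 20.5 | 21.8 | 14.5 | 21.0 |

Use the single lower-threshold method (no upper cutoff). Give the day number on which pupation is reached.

day 6

Daily DD above 9.9 °C: 12.9, 6.6, 10.0, 8.5, 4.9, 7.2, 10.6, 11.9, 4.6, 11.1.
Cumulative: 12.9, 19.5, 29.5, 38.0, 42.9, 50.1, 60.7, 72.6, 77.2, 88.3.
The total first reaches 45 DD on day 6.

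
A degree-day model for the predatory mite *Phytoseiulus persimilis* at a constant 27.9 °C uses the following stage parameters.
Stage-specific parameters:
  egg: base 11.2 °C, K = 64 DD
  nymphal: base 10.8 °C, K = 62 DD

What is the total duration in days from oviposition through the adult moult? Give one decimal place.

egg: 64 / (27.9 − 11.2) = 64 / 16.7 = 3.832 d.
nymphal: 62 / (27.9 − 10.8) = 62 / 17.1 = 3.626 d.
Sum = 7.458 ≈ 7.5 days.

7.5 days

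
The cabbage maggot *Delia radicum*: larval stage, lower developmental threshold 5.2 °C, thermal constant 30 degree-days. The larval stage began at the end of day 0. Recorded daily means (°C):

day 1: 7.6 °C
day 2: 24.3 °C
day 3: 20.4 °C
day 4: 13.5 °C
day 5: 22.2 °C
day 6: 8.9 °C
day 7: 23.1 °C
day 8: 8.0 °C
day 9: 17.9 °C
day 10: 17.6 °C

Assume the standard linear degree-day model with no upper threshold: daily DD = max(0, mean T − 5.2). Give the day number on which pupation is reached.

Daily DD above 5.2 °C: 2.4, 19.1, 15.2, 8.3, 17.0, 3.7, 17.9, 2.8, 12.7, 12.4.
Cumulative: 2.4, 21.5, 36.7, 45.0, 62.0, 65.7, 83.6, 86.4, 99.1, 111.5.
The total first reaches 30 DD on day 3.

day 3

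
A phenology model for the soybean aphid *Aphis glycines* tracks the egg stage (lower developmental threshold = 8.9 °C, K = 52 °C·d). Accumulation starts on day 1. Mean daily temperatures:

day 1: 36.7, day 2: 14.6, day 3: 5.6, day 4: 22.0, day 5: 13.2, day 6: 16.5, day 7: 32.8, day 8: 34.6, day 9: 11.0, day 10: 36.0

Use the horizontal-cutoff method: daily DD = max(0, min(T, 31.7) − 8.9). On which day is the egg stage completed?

Daily DD above 8.9 °C (capped at 22.8): 22.8, 5.7, 0.0, 13.1, 4.3, 7.6, 22.8, 22.8, 2.1, 22.8.
Cumulative: 22.8, 28.5, 28.5, 41.6, 45.9, 53.5, 76.3, 99.1, 101.2, 124.0.
The total first reaches 52 DD on day 6.

day 6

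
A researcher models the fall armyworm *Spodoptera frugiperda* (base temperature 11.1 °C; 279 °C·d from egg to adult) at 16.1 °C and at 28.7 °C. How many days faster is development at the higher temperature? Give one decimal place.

39.9 days

At 16.1 °C: 279 / (16.1 − 11.1) = 279 / 5.0 = 55.800 d.
At 28.7 °C: 279 / (28.7 − 11.1) = 279 / 17.6 = 15.852 d.
Difference = |55.800 − 15.852| = 39.948 ≈ 39.9 days.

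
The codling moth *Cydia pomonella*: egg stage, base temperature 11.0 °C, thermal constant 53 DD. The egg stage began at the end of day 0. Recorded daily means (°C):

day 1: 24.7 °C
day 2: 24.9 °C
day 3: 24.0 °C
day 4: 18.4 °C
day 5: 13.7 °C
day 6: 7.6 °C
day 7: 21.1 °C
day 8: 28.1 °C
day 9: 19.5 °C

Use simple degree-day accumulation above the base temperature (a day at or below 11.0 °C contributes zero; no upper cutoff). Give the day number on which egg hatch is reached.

Daily DD above 11.0 °C: 13.7, 13.9, 13.0, 7.4, 2.7, 0.0, 10.1, 17.1, 8.5.
Cumulative: 13.7, 27.6, 40.6, 48.0, 50.7, 50.7, 60.8, 77.9, 86.4.
The total first reaches 53 DD on day 7.

day 7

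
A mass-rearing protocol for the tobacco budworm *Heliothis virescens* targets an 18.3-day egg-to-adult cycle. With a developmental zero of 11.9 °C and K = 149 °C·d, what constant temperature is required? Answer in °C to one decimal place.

Required daily accumulation = 149 / 18.3 = 8.142 DD/day.
T = T_base + 8.142 = 11.9 + 8.142 = 20.042 ≈ 20.0 °C.

20.0 °C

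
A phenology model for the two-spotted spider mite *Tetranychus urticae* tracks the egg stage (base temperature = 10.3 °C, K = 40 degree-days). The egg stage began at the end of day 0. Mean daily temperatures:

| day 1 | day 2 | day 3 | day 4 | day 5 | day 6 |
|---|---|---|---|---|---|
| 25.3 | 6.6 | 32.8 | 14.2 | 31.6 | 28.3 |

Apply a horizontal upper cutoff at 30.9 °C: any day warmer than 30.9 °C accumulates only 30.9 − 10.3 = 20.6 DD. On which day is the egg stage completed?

day 5

Daily DD above 10.3 °C (capped at 20.6): 15.0, 0.0, 20.6, 3.9, 20.6, 18.0.
Cumulative: 15.0, 15.0, 35.6, 39.5, 60.1, 78.1.
The total first reaches 40 DD on day 5.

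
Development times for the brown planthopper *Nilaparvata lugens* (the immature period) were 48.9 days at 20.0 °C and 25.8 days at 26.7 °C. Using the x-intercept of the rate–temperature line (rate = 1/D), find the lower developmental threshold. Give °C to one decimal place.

Under the model K = D·(T − T_b), so D₁·(T₁ − T_b) = D₂·(T₂ − T_b).
48.9·(20.0 − T_b) = 25.8·(26.7 − T_b)
T_b = (48.9·20.0 − 25.8·26.7) / (48.9 − 25.8) = 289.14 / 23.1 = 12.517 °C ≈ 12.5 °C.

12.5 °C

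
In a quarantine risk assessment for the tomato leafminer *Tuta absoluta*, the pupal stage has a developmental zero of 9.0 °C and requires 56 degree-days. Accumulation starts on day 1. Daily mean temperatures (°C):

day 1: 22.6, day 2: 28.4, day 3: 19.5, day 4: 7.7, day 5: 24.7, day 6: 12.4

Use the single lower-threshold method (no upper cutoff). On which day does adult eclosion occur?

day 5

Daily DD above 9.0 °C: 13.6, 19.4, 10.5, 0.0, 15.7, 3.4.
Cumulative: 13.6, 33.0, 43.5, 43.5, 59.2, 62.6.
The total first reaches 56 DD on day 5.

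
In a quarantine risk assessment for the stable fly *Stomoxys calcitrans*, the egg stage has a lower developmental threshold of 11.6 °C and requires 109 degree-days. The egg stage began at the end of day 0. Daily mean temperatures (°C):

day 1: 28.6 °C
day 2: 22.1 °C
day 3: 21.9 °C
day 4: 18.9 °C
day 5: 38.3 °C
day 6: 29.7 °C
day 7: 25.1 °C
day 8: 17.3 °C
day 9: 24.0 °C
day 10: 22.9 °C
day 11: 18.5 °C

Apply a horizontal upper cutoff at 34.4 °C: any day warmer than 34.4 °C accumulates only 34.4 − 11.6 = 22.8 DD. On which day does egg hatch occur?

day 9

Daily DD above 11.6 °C (capped at 22.8): 17.0, 10.5, 10.3, 7.3, 22.8, 18.1, 13.5, 5.7, 12.4, 11.3, 6.9.
Cumulative: 17.0, 27.5, 37.8, 45.1, 67.9, 86.0, 99.5, 105.2, 117.6, 128.9, 135.8.
The total first reaches 109 DD on day 9.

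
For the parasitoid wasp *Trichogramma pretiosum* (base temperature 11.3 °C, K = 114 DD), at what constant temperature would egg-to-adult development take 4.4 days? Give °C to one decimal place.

37.2 °C

Required daily accumulation = 114 / 4.4 = 25.909 DD/day.
T = T_base + 25.909 = 11.3 + 25.909 = 37.209 ≈ 37.2 °C.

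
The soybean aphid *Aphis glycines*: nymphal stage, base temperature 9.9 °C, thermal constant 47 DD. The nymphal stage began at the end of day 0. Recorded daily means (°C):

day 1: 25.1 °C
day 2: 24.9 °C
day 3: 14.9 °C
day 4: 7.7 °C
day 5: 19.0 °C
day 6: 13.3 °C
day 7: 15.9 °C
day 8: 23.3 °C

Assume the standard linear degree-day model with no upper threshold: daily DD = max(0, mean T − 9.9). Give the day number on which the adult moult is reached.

day 6

Daily DD above 9.9 °C: 15.2, 15.0, 5.0, 0.0, 9.1, 3.4, 6.0, 13.4.
Cumulative: 15.2, 30.2, 35.2, 35.2, 44.3, 47.7, 53.7, 67.1.
The total first reaches 47 DD on day 6.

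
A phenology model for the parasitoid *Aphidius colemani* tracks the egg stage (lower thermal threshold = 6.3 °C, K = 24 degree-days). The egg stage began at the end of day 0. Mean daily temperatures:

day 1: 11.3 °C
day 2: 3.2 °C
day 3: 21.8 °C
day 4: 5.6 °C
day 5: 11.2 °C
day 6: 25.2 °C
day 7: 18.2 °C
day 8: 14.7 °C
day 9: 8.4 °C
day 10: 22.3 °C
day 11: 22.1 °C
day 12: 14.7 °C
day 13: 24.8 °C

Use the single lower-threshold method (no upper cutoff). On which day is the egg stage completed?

Daily DD above 6.3 °C: 5.0, 0.0, 15.5, 0.0, 4.9, 18.9, 11.9, 8.4, 2.1, 16.0, 15.8, 8.4, 18.5.
Cumulative: 5.0, 5.0, 20.5, 20.5, 25.4, 44.3, 56.2, 64.6, 66.7, 82.7, 98.5, 106.9, 125.4.
The total first reaches 24 DD on day 5.

day 5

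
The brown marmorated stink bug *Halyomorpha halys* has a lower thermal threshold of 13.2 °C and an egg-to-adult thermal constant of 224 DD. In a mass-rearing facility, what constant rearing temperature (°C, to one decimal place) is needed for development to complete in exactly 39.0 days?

Required daily accumulation = 224 / 39.0 = 5.744 DD/day.
T = T_base + 5.744 = 13.2 + 5.744 = 18.944 ≈ 18.9 °C.

18.9 °C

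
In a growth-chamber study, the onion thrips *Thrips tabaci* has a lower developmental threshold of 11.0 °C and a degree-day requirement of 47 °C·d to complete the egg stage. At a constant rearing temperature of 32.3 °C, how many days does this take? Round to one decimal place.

2.2 days

Daily accumulation = 32.3 − 11.0 = 21.3 DD/day.
Duration = 47 / 21.3 = 2.207 ≈ 2.2 days.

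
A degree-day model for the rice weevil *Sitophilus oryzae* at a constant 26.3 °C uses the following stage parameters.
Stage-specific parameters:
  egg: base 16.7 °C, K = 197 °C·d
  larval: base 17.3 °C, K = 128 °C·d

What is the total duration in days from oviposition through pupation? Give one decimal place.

34.7 days

egg: 197 / (26.3 − 16.7) = 197 / 9.6 = 20.521 d.
larval: 128 / (26.3 − 17.3) = 128 / 9.0 = 14.222 d.
Sum = 34.743 ≈ 34.7 days.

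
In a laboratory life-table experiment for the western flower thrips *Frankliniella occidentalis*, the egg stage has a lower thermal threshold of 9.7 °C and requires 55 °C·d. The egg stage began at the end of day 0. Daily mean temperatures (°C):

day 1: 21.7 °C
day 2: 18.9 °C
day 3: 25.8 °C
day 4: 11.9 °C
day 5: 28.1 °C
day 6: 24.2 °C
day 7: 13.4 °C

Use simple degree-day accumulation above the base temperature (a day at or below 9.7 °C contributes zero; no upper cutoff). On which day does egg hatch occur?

day 5

Daily DD above 9.7 °C: 12.0, 9.2, 16.1, 2.2, 18.4, 14.5, 3.7.
Cumulative: 12.0, 21.2, 37.3, 39.5, 57.9, 72.4, 76.1.
The total first reaches 55 DD on day 5.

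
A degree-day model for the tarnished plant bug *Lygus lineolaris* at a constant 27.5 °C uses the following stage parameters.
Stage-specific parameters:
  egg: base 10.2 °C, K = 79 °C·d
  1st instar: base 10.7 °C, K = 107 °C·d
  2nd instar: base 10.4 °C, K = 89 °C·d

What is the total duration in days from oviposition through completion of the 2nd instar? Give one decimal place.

16.1 days

egg: 79 / (27.5 − 10.2) = 79 / 17.3 = 4.566 d.
1st instar: 107 / (27.5 − 10.7) = 107 / 16.8 = 6.369 d.
2nd instar: 89 / (27.5 − 10.4) = 89 / 17.1 = 5.205 d.
Sum = 16.140 ≈ 16.1 days.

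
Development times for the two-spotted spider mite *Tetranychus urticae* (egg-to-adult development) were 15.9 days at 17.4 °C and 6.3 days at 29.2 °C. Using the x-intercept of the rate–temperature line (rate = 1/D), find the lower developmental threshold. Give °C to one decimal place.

9.7 °C

Under the model K = D·(T − T_b), so D₁·(T₁ − T_b) = D₂·(T₂ − T_b).
15.9·(17.4 − T_b) = 6.3·(29.2 − T_b)
T_b = (15.9·17.4 − 6.3·29.2) / (15.9 − 6.3) = 92.70 / 9.6 = 9.656 °C ≈ 9.7 °C.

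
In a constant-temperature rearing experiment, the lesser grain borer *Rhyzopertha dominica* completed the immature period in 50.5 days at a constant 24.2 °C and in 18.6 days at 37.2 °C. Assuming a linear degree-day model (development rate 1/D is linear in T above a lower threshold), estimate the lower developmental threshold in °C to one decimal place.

Equal thermal constants: D₁(T₁ − T_b) = D₂(T₂ − T_b).
50.5·(24.2 − T_b) = 18.6·(37.2 − T_b)
T_b = (50.5·24.2 − 18.6·37.2) / (50.5 − 18.6) = 530.18 / 31.9 = 16.620 °C ≈ 16.6 °C.

16.6 °C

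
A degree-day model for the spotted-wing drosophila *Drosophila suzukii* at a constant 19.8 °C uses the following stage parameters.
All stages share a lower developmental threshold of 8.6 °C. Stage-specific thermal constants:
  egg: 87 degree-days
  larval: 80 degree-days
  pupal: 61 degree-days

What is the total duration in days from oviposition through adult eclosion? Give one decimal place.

Daily accumulation at 19.8 °C = 19.8 − 8.6 = 11.2 DD/day.
Total K = 87 + 80 + 61 = 228 DD.
Total duration = 228 / 11.2 = 20.357 ≈ 20.4 days.

20.4 days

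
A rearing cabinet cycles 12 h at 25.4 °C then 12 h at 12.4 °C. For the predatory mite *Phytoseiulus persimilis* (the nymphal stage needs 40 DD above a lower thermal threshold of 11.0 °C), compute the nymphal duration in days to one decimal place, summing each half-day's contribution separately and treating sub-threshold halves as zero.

5.1 days

Day half: max(0, 25.4 − 11.0) × 0.5 = 14.4 × 0.5 = 7.20 DD.
Night half: max(0, 12.4 − 11.0) × 0.5 = 1.4 × 0.5 = 0.70 DD.
Per 24 h: 7.90 DD/day.
Duration = 40 / 7.90 = 5.063 ≈ 5.1 days.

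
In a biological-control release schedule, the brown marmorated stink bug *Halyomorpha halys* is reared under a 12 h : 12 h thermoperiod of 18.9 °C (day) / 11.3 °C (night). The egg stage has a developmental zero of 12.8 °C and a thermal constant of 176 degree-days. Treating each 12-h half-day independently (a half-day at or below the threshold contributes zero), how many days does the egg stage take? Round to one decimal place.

Day half: max(0, 18.9 − 12.8) × 0.5 = 6.1 × 0.5 = 3.05 DD.
Night half: max(0, 11.3 − 12.8) × 0.5 = 0.0 × 0.5 = 0.00 DD.
Per 24 h: 3.05 DD/day.
Duration = 176 / 3.05 = 57.705 ≈ 57.7 days.

57.7 days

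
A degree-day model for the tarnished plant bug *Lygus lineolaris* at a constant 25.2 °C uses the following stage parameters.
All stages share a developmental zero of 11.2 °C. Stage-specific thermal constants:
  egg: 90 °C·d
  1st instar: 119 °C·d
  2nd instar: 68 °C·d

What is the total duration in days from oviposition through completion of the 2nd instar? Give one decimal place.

19.8 days

Daily accumulation at 25.2 °C = 25.2 − 11.2 = 14.0 DD/day.
Total K = 90 + 119 + 68 = 277 DD.
Total duration = 277 / 14.0 = 19.786 ≈ 19.8 days.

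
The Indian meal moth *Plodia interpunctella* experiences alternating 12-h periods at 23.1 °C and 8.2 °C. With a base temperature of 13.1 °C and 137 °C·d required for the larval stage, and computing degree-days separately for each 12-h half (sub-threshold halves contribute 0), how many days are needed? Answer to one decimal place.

27.4 days

Day half: max(0, 23.1 − 13.1) × 0.5 = 10.0 × 0.5 = 5.00 DD.
Night half: max(0, 8.2 − 13.1) × 0.5 = 0.0 × 0.5 = 0.00 DD.
Per 24 h: 5.00 DD/day.
Duration = 137 / 5.00 = 27.400 ≈ 27.4 days.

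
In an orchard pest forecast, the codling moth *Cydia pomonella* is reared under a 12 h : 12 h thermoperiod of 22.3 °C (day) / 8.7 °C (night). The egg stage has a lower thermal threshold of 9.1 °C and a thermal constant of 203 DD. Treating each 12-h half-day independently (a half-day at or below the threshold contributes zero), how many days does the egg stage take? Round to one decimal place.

30.8 days

Day half: max(0, 22.3 − 9.1) × 0.5 = 13.2 × 0.5 = 6.60 DD.
Night half: max(0, 8.7 − 9.1) × 0.5 = 0.0 × 0.5 = 0.00 DD.
Per 24 h: 6.60 DD/day.
Duration = 203 / 6.60 = 30.758 ≈ 30.8 days.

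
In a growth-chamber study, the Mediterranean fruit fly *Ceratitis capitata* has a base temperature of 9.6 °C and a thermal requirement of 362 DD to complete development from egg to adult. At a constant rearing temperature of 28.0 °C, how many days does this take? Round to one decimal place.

Daily accumulation = 28.0 − 9.6 = 18.4 DD/day.
Duration = 362 / 18.4 = 19.674 ≈ 19.7 days.

19.7 days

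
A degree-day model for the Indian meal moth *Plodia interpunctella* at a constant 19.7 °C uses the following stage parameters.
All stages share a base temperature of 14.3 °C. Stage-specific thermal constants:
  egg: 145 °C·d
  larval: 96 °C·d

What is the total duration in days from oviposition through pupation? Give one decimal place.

44.6 days

Daily accumulation at 19.7 °C = 19.7 − 14.3 = 5.4 DD/day.
Total K = 145 + 96 = 241 DD.
Total duration = 241 / 5.4 = 44.630 ≈ 44.6 days.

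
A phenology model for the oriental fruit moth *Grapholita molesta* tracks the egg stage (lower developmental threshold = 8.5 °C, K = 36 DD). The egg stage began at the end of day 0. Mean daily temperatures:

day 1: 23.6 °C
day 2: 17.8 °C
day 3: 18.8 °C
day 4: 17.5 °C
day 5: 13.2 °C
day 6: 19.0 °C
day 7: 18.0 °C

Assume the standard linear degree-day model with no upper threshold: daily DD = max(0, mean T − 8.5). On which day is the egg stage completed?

Daily DD above 8.5 °C: 15.1, 9.3, 10.3, 9.0, 4.7, 10.5, 9.5.
Cumulative: 15.1, 24.4, 34.7, 43.7, 48.4, 58.9, 68.4.
The total first reaches 36 DD on day 4.

day 4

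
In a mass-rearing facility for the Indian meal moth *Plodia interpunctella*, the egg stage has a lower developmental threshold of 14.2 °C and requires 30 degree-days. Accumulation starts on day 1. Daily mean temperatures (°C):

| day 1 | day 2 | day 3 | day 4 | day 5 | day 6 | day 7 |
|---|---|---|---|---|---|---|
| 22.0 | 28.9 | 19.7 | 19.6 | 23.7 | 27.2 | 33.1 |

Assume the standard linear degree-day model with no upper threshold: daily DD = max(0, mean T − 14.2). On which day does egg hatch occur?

Daily DD above 14.2 °C: 7.8, 14.7, 5.5, 5.4, 9.5, 13.0, 18.9.
Cumulative: 7.8, 22.5, 28.0, 33.4, 42.9, 55.9, 74.8.
The total first reaches 30 DD on day 4.

day 4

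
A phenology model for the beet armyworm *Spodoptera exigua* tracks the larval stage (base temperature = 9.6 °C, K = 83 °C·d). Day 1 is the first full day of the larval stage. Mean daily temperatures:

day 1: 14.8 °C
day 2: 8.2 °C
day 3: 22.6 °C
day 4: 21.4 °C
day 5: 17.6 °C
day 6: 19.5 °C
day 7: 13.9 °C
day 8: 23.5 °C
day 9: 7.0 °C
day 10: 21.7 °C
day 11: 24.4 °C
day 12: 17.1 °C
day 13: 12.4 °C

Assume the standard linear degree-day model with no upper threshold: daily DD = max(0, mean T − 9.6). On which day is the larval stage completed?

day 11

Daily DD above 9.6 °C: 5.2, 0.0, 13.0, 11.8, 8.0, 9.9, 4.3, 13.9, 0.0, 12.1, 14.8, 7.5, 2.8.
Cumulative: 5.2, 5.2, 18.2, 30.0, 38.0, 47.9, 52.2, 66.1, 66.1, 78.2, 93.0, 100.5, 103.3.
The total first reaches 83 DD on day 11.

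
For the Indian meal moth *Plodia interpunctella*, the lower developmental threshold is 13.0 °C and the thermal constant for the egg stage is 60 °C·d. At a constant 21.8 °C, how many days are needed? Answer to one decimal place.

6.8 days

Daily accumulation = 21.8 − 13.0 = 8.8 DD/day.
Duration = 60 / 8.8 = 6.818 ≈ 6.8 days.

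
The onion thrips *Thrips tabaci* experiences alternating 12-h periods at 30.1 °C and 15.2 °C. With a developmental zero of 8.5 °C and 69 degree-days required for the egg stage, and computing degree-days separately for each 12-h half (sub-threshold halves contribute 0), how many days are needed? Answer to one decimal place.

4.9 days

Day half: max(0, 30.1 − 8.5) × 0.5 = 21.6 × 0.5 = 10.80 DD.
Night half: max(0, 15.2 − 8.5) × 0.5 = 6.7 × 0.5 = 3.35 DD.
Per 24 h: 14.15 DD/day.
Duration = 69 / 14.15 = 4.876 ≈ 4.9 days.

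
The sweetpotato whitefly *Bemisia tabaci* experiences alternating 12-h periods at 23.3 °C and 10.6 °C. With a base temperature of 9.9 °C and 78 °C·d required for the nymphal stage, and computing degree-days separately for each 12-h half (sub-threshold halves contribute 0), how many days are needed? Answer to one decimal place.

Day half: max(0, 23.3 − 9.9) × 0.5 = 13.4 × 0.5 = 6.70 DD.
Night half: max(0, 10.6 − 9.9) × 0.5 = 0.7 × 0.5 = 0.35 DD.
Per 24 h: 7.05 DD/day.
Duration = 78 / 7.05 = 11.064 ≈ 11.1 days.

11.1 days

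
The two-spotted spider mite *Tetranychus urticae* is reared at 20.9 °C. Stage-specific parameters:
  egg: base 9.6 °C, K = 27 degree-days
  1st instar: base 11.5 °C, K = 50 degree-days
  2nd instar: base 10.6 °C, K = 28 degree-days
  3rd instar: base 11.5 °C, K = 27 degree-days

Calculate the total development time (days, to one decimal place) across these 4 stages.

egg: 27 / (20.9 − 9.6) = 27 / 11.3 = 2.389 d.
1st instar: 50 / (20.9 − 11.5) = 50 / 9.4 = 5.319 d.
2nd instar: 28 / (20.9 − 10.6) = 28 / 10.3 = 2.718 d.
3rd instar: 27 / (20.9 − 11.5) = 27 / 9.4 = 2.872 d.
Sum = 13.299 ≈ 13.3 days.

13.3 days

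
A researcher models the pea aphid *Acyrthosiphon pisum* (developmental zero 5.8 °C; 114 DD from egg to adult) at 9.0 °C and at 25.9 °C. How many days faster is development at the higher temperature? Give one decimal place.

30.0 days

At 9.0 °C: 114 / (9.0 − 5.8) = 114 / 3.2 = 35.625 d.
At 25.9 °C: 114 / (25.9 − 5.8) = 114 / 20.1 = 5.672 d.
Difference = |35.625 − 5.672| = 29.953 ≈ 30.0 days.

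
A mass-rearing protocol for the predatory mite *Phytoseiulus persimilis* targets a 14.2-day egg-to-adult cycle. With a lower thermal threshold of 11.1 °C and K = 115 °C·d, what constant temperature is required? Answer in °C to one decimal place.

19.2 °C

Required daily accumulation = 115 / 14.2 = 8.099 DD/day.
T = T_base + 8.099 = 11.1 + 8.099 = 19.199 ≈ 19.2 °C.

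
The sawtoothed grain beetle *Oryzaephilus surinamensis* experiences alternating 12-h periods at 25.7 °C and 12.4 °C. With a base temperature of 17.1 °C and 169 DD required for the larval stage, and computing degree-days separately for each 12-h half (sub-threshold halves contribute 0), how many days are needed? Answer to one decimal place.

Day half: max(0, 25.7 − 17.1) × 0.5 = 8.6 × 0.5 = 4.30 DD.
Night half: max(0, 12.4 − 17.1) × 0.5 = 0.0 × 0.5 = 0.00 DD.
Per 24 h: 4.30 DD/day.
Duration = 169 / 4.30 = 39.302 ≈ 39.3 days.

39.3 days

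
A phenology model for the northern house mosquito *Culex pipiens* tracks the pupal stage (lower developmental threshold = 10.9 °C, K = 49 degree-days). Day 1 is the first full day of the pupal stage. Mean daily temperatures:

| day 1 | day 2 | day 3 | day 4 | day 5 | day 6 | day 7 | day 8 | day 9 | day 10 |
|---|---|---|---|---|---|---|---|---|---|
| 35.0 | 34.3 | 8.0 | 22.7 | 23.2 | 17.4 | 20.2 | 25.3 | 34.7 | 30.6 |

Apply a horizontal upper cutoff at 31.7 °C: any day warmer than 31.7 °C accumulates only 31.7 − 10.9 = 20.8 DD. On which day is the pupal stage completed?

day 4

Daily DD above 10.9 °C (capped at 20.8): 20.8, 20.8, 0.0, 11.8, 12.3, 6.5, 9.3, 14.4, 20.8, 19.7.
Cumulative: 20.8, 41.6, 41.6, 53.4, 65.7, 72.2, 81.5, 95.9, 116.7, 136.4.
The total first reaches 49 DD on day 4.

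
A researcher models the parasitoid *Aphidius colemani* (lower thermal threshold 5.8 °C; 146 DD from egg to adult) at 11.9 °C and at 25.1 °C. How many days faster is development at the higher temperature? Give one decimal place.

16.4 days

At 11.9 °C: 146 / (11.9 − 5.8) = 146 / 6.1 = 23.934 d.
At 25.1 °C: 146 / (25.1 − 5.8) = 146 / 19.3 = 7.565 d.
Difference = |23.934 − 7.565| = 16.370 ≈ 16.4 days.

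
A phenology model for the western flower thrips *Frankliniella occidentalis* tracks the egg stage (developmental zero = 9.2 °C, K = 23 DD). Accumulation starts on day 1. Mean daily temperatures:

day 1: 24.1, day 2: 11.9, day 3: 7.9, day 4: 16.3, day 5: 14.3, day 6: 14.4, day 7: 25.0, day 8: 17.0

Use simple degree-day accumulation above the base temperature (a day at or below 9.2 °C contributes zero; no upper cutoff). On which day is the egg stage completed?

Daily DD above 9.2 °C: 14.9, 2.7, 0.0, 7.1, 5.1, 5.2, 15.8, 7.8.
Cumulative: 14.9, 17.6, 17.6, 24.7, 29.8, 35.0, 50.8, 58.6.
The total first reaches 23 DD on day 4.

day 4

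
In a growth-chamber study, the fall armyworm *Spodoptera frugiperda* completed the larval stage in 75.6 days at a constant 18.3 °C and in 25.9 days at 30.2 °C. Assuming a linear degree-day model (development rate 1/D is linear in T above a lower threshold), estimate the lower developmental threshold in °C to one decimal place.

12.1 °C

Equal thermal constants: D₁(T₁ − T_b) = D₂(T₂ − T_b).
75.6·(18.3 − T_b) = 25.9·(30.2 − T_b)
T_b = (75.6·18.3 − 25.9·30.2) / (75.6 − 25.9) = 601.30 / 49.7 = 12.099 °C ≈ 12.1 °C.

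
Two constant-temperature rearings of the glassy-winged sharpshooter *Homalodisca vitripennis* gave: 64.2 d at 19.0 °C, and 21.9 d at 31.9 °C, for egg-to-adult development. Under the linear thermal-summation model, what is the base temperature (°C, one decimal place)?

Linear rate model ⇒ the product D·(T − T_b) is constant across temperatures.
64.2·(19.0 − T_b) = 21.9·(31.9 − T_b)
T_b = (64.2·19.0 − 21.9·31.9) / (64.2 − 21.9) = 521.19 / 42.3 = 12.321 °C ≈ 12.3 °C.

12.3 °C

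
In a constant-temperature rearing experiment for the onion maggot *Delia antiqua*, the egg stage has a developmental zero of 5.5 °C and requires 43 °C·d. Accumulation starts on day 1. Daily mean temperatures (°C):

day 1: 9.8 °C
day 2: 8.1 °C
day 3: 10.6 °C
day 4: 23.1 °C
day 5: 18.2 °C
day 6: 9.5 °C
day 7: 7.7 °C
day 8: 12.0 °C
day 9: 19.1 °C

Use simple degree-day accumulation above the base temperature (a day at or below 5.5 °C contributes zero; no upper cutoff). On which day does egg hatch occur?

Daily DD above 5.5 °C: 4.3, 2.6, 5.1, 17.6, 12.7, 4.0, 2.2, 6.5, 13.6.
Cumulative: 4.3, 6.9, 12.0, 29.6, 42.3, 46.3, 48.5, 55.0, 68.6.
The total first reaches 43 DD on day 6.

day 6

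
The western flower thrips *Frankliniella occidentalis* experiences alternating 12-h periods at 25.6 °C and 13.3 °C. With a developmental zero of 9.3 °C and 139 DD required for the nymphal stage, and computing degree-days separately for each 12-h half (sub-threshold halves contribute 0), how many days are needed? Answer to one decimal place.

Day half: max(0, 25.6 − 9.3) × 0.5 = 16.3 × 0.5 = 8.15 DD.
Night half: max(0, 13.3 − 9.3) × 0.5 = 4.0 × 0.5 = 2.00 DD.
Per 24 h: 10.15 DD/day.
Duration = 139 / 10.15 = 13.695 ≈ 13.7 days.

13.7 days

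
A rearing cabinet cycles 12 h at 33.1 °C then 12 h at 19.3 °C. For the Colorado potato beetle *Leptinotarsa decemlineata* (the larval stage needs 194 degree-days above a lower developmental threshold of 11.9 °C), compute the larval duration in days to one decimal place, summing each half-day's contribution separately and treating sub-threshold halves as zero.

13.6 days

Day half: max(0, 33.1 − 11.9) × 0.5 = 21.2 × 0.5 = 10.60 DD.
Night half: max(0, 19.3 − 11.9) × 0.5 = 7.4 × 0.5 = 3.70 DD.
Per 24 h: 14.30 DD/day.
Duration = 194 / 14.30 = 13.566 ≈ 13.6 days.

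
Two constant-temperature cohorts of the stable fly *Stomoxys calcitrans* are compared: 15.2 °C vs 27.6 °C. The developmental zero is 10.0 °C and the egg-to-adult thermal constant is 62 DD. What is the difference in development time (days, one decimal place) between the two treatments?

8.4 days

At 15.2 °C: 62 / (15.2 − 10.0) = 62 / 5.2 = 11.923 d.
At 27.6 °C: 62 / (27.6 − 10.0) = 62 / 17.6 = 3.523 d.
Difference = |11.923 − 3.523| = 8.400 ≈ 8.4 days.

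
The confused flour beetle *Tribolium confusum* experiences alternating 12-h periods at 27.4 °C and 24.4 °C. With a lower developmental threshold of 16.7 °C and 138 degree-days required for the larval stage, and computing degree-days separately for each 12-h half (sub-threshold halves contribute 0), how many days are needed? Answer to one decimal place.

15.0 days

Day half: max(0, 27.4 − 16.7) × 0.5 = 10.7 × 0.5 = 5.35 DD.
Night half: max(0, 24.4 − 16.7) × 0.5 = 7.7 × 0.5 = 3.85 DD.
Per 24 h: 9.20 DD/day.
Duration = 138 / 9.20 = 15.000 ≈ 15.0 days.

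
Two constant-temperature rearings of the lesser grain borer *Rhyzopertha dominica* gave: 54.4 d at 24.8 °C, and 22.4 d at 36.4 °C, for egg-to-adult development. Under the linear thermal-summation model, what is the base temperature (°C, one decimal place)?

Under the model K = D·(T − T_b), so D₁·(T₁ − T_b) = D₂·(T₂ − T_b).
54.4·(24.8 − T_b) = 22.4·(36.4 − T_b)
T_b = (54.4·24.8 − 22.4·36.4) / (54.4 − 22.4) = 533.76 / 32.0 = 16.680 °C ≈ 16.7 °C.

16.7 °C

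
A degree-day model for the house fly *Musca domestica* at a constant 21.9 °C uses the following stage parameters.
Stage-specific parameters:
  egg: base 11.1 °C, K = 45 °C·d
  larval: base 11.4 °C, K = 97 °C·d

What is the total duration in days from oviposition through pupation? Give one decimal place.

egg: 45 / (21.9 − 11.1) = 45 / 10.8 = 4.167 d.
larval: 97 / (21.9 − 11.4) = 97 / 10.5 = 9.238 d.
Sum = 13.405 ≈ 13.4 days.

13.4 days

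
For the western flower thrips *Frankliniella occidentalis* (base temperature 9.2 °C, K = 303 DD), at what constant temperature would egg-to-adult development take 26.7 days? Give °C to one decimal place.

Required daily accumulation = 303 / 26.7 = 11.348 DD/day.
T = T_base + 11.348 = 9.2 + 11.348 = 20.548 ≈ 20.5 °C.

20.5 °C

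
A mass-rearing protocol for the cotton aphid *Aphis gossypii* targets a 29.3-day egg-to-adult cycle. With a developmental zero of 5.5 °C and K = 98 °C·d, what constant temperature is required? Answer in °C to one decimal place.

8.8 °C

Required daily accumulation = 98 / 29.3 = 3.345 DD/day.
T = T_base + 3.345 = 5.5 + 3.345 = 8.845 ≈ 8.8 °C.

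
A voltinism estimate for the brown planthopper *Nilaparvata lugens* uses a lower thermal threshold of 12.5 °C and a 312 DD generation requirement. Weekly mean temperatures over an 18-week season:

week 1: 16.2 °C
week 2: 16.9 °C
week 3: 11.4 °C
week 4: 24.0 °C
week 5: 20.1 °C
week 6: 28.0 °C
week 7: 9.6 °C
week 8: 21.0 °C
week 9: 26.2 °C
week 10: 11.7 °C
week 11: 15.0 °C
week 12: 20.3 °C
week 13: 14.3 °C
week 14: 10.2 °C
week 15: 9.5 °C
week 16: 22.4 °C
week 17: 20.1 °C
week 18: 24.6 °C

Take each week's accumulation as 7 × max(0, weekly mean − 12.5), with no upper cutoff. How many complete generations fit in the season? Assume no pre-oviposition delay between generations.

Weekly DD (7 × max(0, T̄ − 12.5)): 25.9, 30.8, 0.0, 80.5, 53.2, 108.5, 0.0, 59.5, 95.9, 0.0, 17.5, 54.6, 12.6, 0.0, 0.0, 69.3, 53.2, 84.7.
Season total = 746.2 DD.
Complete generations = ⌊746.2 / 312⌋ = 2.

2 generations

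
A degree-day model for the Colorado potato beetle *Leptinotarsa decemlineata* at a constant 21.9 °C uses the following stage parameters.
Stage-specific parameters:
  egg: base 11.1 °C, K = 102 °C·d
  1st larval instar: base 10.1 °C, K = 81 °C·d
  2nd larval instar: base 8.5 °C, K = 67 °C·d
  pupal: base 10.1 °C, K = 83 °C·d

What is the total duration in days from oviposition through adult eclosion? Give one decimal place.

egg: 102 / (21.9 − 11.1) = 102 / 10.8 = 9.444 d.
1st larval instar: 81 / (21.9 − 10.1) = 81 / 11.8 = 6.864 d.
2nd larval instar: 67 / (21.9 − 8.5) = 67 / 13.4 = 5.000 d.
pupal: 83 / (21.9 − 10.1) = 83 / 11.8 = 7.034 d.
Sum = 28.343 ≈ 28.3 days.

28.3 days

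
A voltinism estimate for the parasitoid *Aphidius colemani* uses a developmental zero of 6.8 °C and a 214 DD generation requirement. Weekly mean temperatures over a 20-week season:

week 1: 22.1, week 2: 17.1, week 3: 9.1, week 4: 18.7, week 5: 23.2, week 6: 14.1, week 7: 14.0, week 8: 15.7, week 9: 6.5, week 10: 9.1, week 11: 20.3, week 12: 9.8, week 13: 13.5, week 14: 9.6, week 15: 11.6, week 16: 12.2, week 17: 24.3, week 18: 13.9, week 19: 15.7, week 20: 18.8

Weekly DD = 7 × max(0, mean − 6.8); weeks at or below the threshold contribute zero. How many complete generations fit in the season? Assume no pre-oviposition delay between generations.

5 generations

Weekly DD (7 × max(0, T̄ − 6.8)): 107.1, 72.1, 16.1, 83.3, 114.8, 51.1, 50.4, 62.3, 0.0, 16.1, 94.5, 21.0, 46.9, 19.6, 33.6, 37.8, 122.5, 49.7, 62.3, 84.0.
Season total = 1145.2 DD.
Complete generations = ⌊1145.2 / 214⌋ = 5.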